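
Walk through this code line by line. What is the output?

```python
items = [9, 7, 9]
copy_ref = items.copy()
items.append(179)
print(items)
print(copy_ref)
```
[9, 7, 9, 179]
[9, 7, 9]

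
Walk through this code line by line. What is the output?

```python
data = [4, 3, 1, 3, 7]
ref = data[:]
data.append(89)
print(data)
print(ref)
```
[4, 3, 1, 3, 7, 89]
[4, 3, 1, 3, 7]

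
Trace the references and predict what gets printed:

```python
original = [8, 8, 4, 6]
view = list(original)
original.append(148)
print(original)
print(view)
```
[8, 8, 4, 6, 148]
[8, 8, 4, 6]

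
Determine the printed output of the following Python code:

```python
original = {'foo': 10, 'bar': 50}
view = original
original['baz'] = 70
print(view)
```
{'foo': 10, 'bar': 50, 'baz': 70}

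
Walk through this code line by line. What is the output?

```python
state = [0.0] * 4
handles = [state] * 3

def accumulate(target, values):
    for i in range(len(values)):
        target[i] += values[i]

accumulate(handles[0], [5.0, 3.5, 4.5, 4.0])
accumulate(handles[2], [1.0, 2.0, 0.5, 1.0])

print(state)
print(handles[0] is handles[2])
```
[6.0, 5.5, 5.0, 5.0]
True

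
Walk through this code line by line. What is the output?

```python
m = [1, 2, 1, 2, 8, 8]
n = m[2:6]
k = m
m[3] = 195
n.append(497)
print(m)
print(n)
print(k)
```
[1, 2, 1, 195, 8, 8]
[1, 2, 8, 8, 497]
[1, 2, 1, 195, 8, 8]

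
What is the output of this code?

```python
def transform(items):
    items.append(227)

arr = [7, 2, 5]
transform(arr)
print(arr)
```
[7, 2, 5, 227]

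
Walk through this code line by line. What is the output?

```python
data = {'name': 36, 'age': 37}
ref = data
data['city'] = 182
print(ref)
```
{'name': 36, 'age': 37, 'city': 182}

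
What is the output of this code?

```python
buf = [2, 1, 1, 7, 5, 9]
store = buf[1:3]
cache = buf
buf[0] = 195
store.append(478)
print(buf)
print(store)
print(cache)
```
[195, 1, 1, 7, 5, 9]
[1, 1, 478]
[195, 1, 1, 7, 5, 9]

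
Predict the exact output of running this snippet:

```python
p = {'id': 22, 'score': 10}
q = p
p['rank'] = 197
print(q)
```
{'id': 22, 'score': 10, 'rank': 197}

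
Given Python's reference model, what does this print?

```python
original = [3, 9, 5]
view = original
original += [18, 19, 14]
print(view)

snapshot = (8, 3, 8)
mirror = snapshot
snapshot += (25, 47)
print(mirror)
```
[3, 9, 5, 18, 19, 14]
(8, 3, 8)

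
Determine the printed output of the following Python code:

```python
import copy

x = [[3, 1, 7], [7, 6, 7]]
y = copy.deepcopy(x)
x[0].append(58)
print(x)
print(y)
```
[[3, 1, 7, 58], [7, 6, 7]]
[[3, 1, 7], [7, 6, 7]]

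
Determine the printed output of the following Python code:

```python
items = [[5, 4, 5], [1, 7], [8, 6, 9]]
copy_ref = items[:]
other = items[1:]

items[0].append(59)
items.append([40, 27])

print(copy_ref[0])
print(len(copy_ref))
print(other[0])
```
[5, 4, 5, 59]
3
[1, 7]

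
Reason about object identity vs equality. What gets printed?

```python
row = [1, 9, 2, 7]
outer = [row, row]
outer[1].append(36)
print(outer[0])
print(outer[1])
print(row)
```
[1, 9, 2, 7, 36]
[1, 9, 2, 7, 36]
[1, 9, 2, 7, 36]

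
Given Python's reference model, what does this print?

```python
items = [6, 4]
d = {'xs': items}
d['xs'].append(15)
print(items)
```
[6, 4, 15]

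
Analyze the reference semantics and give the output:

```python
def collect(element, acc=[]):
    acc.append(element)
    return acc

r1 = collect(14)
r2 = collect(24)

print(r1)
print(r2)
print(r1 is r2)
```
[14, 24]
[14, 24]
True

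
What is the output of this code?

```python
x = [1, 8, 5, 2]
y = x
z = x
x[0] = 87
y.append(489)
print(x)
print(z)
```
[87, 8, 5, 2, 489]
[87, 8, 5, 2, 489]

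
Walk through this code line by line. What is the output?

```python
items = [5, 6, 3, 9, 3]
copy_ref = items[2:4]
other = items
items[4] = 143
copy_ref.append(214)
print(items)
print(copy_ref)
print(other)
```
[5, 6, 3, 9, 143]
[3, 9, 214]
[5, 6, 3, 9, 143]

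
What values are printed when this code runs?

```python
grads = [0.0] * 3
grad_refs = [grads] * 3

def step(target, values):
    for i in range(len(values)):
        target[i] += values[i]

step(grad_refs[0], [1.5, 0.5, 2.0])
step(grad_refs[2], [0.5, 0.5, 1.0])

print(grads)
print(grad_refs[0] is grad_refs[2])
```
[2.0, 1.0, 3.0]
True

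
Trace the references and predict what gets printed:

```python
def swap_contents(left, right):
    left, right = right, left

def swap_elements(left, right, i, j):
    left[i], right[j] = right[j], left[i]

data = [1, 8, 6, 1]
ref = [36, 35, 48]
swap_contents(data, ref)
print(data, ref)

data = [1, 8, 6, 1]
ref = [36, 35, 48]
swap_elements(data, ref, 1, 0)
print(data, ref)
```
[1, 8, 6, 1] [36, 35, 48]
[1, 36, 6, 1] [8, 35, 48]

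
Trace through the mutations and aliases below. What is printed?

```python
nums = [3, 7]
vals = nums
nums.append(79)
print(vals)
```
[3, 7, 79]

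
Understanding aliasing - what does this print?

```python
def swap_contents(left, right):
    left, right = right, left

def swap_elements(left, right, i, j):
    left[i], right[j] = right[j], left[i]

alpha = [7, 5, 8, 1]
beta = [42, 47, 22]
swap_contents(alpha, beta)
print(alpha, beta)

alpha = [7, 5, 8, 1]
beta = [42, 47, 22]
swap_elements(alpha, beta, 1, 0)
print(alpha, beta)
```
[7, 5, 8, 1] [42, 47, 22]
[7, 42, 8, 1] [5, 47, 22]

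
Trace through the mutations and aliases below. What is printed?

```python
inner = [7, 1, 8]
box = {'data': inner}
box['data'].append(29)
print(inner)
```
[7, 1, 8, 29]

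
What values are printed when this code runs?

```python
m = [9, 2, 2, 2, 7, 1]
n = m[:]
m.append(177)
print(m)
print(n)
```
[9, 2, 2, 2, 7, 1, 177]
[9, 2, 2, 2, 7, 1]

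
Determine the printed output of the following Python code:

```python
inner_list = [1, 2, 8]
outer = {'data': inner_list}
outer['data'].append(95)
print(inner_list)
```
[1, 2, 8, 95]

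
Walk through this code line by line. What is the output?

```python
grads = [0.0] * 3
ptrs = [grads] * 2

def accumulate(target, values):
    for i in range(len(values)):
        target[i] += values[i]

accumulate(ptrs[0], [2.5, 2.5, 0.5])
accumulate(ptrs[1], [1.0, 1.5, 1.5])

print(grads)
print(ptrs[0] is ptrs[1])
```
[3.5, 4.0, 2.0]
True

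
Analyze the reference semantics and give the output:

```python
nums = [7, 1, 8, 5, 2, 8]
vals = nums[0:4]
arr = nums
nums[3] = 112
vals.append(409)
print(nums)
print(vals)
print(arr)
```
[7, 1, 8, 112, 2, 8]
[7, 1, 8, 5, 409]
[7, 1, 8, 112, 2, 8]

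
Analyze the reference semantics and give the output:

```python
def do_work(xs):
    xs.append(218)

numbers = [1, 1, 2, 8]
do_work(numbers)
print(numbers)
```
[1, 1, 2, 8, 218]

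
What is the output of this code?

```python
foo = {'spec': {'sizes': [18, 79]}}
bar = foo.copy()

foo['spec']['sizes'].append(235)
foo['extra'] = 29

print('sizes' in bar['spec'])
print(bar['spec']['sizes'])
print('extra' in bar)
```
True
[18, 79, 235]
False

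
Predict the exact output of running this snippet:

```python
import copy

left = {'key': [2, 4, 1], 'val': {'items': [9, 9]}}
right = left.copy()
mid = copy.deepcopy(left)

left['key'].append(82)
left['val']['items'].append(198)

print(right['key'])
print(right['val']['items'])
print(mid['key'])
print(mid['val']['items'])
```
[2, 4, 1, 82]
[9, 9, 198]
[2, 4, 1]
[9, 9]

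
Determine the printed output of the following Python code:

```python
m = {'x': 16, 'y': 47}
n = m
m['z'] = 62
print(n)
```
{'x': 16, 'y': 47, 'z': 62}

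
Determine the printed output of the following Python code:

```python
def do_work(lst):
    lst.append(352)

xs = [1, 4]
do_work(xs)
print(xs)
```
[1, 4, 352]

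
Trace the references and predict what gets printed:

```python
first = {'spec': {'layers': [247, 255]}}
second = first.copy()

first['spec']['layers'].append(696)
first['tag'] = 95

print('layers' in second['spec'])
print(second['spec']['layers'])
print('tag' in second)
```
True
[247, 255, 696]
False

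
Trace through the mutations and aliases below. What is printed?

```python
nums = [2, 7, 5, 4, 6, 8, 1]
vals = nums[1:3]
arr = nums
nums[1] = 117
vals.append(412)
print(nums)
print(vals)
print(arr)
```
[2, 117, 5, 4, 6, 8, 1]
[7, 5, 412]
[2, 117, 5, 4, 6, 8, 1]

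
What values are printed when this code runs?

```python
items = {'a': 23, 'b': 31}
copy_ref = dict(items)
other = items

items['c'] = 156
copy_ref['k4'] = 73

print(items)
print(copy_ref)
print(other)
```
{'a': 23, 'b': 31, 'c': 156}
{'a': 23, 'b': 31, 'k4': 73}
{'a': 23, 'b': 31, 'c': 156}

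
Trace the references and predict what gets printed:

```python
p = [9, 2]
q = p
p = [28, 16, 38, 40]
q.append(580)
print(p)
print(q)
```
[28, 16, 38, 40]
[9, 2, 580]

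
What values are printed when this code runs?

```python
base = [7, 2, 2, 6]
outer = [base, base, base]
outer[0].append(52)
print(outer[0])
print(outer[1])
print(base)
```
[7, 2, 2, 6, 52]
[7, 2, 2, 6, 52]
[7, 2, 2, 6, 52]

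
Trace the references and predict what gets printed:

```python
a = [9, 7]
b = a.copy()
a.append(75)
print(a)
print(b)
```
[9, 7, 75]
[9, 7]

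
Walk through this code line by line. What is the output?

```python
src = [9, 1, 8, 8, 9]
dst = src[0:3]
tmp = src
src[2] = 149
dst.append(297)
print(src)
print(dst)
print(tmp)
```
[9, 1, 149, 8, 9]
[9, 1, 8, 297]
[9, 1, 149, 8, 9]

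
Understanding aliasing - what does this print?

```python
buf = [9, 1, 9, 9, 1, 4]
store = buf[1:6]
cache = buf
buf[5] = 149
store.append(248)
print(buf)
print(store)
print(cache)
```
[9, 1, 9, 9, 1, 149]
[1, 9, 9, 1, 4, 248]
[9, 1, 9, 9, 1, 149]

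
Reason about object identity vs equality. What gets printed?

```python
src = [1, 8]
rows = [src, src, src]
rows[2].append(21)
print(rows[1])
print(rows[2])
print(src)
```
[1, 8, 21]
[1, 8, 21]
[1, 8, 21]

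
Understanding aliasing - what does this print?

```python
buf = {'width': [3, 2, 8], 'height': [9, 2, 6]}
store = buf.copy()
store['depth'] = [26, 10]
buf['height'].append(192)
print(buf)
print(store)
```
{'width': [3, 2, 8], 'height': [9, 2, 6, 192]}
{'width': [3, 2, 8], 'height': [9, 2, 6, 192], 'depth': [26, 10]}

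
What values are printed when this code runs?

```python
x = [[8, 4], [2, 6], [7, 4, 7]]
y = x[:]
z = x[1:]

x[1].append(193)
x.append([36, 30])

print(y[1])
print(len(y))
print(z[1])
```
[2, 6, 193]
3
[7, 4, 7]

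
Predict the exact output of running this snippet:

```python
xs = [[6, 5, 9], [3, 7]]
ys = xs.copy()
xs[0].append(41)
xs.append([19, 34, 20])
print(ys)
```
[[6, 5, 9, 41], [3, 7]]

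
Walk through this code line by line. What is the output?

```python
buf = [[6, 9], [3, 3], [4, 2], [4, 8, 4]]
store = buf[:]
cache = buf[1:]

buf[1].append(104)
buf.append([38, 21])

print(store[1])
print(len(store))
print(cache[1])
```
[3, 3, 104]
4
[4, 2]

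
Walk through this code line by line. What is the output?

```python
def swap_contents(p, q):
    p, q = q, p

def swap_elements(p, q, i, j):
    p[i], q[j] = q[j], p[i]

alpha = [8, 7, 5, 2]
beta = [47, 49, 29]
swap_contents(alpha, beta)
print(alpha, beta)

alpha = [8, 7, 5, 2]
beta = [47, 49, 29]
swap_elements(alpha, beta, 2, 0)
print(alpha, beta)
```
[8, 7, 5, 2] [47, 49, 29]
[8, 7, 47, 2] [5, 49, 29]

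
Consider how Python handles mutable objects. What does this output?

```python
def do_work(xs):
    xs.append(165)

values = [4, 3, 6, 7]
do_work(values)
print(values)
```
[4, 3, 6, 7, 165]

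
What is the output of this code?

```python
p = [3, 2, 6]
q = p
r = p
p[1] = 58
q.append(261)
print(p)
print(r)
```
[3, 58, 6, 261]
[3, 58, 6, 261]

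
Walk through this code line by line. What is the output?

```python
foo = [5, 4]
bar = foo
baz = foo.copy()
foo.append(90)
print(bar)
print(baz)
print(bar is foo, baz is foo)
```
[5, 4, 90]
[5, 4]
True False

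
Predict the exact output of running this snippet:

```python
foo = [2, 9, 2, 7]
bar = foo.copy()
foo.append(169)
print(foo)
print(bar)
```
[2, 9, 2, 7, 169]
[2, 9, 2, 7]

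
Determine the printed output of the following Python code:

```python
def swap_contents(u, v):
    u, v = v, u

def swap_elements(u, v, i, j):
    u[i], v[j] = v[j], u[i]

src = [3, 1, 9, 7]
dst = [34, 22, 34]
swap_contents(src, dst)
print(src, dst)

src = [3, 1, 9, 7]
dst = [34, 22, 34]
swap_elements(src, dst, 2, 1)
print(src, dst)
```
[3, 1, 9, 7] [34, 22, 34]
[3, 1, 22, 7] [34, 9, 34]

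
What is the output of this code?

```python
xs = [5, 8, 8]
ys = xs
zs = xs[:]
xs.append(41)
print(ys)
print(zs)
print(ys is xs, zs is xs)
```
[5, 8, 8, 41]
[5, 8, 8]
True False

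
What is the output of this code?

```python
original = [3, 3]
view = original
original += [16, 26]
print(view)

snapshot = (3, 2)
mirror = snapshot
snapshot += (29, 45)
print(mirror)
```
[3, 3, 16, 26]
(3, 2)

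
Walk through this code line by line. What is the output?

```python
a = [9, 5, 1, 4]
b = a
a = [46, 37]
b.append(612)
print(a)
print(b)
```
[46, 37]
[9, 5, 1, 4, 612]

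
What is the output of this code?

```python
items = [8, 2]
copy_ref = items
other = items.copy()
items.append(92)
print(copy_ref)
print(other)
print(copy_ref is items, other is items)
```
[8, 2, 92]
[8, 2]
True False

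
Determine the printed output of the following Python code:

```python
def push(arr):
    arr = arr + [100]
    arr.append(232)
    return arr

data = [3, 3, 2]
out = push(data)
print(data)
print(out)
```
[3, 3, 2]
[3, 3, 2, 100, 232]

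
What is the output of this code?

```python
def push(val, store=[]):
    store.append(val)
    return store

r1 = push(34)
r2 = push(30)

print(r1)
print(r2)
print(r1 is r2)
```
[34, 30]
[34, 30]
True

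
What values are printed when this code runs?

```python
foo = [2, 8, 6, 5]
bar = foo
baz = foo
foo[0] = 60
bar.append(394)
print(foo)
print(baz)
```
[60, 8, 6, 5, 394]
[60, 8, 6, 5, 394]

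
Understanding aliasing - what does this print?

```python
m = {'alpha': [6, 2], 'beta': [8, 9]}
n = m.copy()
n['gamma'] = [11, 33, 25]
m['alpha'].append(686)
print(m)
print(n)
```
{'alpha': [6, 2, 686], 'beta': [8, 9]}
{'alpha': [6, 2, 686], 'beta': [8, 9], 'gamma': [11, 33, 25]}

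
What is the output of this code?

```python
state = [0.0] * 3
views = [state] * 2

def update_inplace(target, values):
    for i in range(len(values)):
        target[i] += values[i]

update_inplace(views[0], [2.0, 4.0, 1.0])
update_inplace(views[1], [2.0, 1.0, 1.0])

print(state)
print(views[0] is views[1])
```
[4.0, 5.0, 2.0]
True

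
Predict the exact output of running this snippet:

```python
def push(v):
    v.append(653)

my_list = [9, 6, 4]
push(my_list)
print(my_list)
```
[9, 6, 4, 653]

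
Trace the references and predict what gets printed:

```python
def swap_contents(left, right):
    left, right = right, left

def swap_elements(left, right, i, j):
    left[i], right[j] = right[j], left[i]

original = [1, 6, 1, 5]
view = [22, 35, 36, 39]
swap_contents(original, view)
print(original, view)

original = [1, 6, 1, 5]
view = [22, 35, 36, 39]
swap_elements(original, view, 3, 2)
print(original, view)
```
[1, 6, 1, 5] [22, 35, 36, 39]
[1, 6, 1, 36] [22, 35, 5, 39]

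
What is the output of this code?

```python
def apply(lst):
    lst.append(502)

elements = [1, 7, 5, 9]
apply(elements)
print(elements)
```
[1, 7, 5, 9, 502]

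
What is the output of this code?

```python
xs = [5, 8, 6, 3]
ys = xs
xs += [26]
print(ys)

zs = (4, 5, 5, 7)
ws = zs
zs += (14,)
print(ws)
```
[5, 8, 6, 3, 26]
(4, 5, 5, 7)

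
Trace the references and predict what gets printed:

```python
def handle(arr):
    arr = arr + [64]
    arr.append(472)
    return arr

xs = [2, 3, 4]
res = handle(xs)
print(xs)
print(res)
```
[2, 3, 4]
[2, 3, 4, 64, 472]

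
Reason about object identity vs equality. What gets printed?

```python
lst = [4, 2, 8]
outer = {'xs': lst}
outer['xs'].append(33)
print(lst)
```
[4, 2, 8, 33]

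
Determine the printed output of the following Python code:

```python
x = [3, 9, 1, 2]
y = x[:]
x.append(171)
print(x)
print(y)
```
[3, 9, 1, 2, 171]
[3, 9, 1, 2]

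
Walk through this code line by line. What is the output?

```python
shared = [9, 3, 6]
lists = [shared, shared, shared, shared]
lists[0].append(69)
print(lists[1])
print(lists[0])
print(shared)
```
[9, 3, 6, 69]
[9, 3, 6, 69]
[9, 3, 6, 69]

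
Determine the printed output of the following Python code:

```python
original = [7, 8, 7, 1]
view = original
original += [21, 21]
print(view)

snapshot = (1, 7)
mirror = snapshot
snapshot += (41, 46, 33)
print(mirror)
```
[7, 8, 7, 1, 21, 21]
(1, 7)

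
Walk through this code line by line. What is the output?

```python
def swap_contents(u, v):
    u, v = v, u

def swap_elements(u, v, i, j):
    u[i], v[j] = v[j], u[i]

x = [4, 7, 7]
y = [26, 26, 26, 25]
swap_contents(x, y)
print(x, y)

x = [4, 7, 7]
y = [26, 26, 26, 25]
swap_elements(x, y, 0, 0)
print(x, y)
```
[4, 7, 7] [26, 26, 26, 25]
[26, 7, 7] [4, 26, 26, 25]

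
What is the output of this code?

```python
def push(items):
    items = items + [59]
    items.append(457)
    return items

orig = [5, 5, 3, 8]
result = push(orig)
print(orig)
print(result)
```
[5, 5, 3, 8]
[5, 5, 3, 8, 59, 457]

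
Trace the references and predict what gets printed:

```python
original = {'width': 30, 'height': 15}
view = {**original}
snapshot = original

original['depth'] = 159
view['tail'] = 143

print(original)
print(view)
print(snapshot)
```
{'width': 30, 'height': 15, 'depth': 159}
{'width': 30, 'height': 15, 'tail': 143}
{'width': 30, 'height': 15, 'depth': 159}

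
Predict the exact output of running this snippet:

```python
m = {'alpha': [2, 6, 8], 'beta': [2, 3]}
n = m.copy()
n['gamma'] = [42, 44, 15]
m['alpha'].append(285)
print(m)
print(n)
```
{'alpha': [2, 6, 8, 285], 'beta': [2, 3]}
{'alpha': [2, 6, 8, 285], 'beta': [2, 3], 'gamma': [42, 44, 15]}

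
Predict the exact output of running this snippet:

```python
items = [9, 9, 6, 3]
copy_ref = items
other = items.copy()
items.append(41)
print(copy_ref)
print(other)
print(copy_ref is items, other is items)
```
[9, 9, 6, 3, 41]
[9, 9, 6, 3]
True False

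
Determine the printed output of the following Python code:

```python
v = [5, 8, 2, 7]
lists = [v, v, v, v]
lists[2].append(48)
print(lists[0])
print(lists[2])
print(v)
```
[5, 8, 2, 7, 48]
[5, 8, 2, 7, 48]
[5, 8, 2, 7, 48]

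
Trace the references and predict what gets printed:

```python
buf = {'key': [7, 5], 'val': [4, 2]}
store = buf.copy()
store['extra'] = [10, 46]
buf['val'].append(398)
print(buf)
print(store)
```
{'key': [7, 5], 'val': [4, 2, 398]}
{'key': [7, 5], 'val': [4, 2, 398], 'extra': [10, 46]}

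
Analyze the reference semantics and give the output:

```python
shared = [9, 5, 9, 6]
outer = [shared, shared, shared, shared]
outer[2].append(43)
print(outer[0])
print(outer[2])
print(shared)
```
[9, 5, 9, 6, 43]
[9, 5, 9, 6, 43]
[9, 5, 9, 6, 43]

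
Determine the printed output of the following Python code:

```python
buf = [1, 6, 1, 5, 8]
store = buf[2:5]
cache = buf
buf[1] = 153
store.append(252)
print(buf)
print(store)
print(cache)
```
[1, 153, 1, 5, 8]
[1, 5, 8, 252]
[1, 153, 1, 5, 8]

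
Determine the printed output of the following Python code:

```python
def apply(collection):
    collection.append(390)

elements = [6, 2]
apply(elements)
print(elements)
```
[6, 2, 390]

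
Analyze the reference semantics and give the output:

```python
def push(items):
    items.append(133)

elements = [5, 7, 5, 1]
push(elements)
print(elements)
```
[5, 7, 5, 1, 133]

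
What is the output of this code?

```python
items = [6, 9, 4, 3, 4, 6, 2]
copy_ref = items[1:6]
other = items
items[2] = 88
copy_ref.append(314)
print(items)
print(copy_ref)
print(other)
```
[6, 9, 88, 3, 4, 6, 2]
[9, 4, 3, 4, 6, 314]
[6, 9, 88, 3, 4, 6, 2]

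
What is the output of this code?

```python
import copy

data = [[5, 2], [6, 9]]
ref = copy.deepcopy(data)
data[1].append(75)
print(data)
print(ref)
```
[[5, 2], [6, 9, 75]]
[[5, 2], [6, 9]]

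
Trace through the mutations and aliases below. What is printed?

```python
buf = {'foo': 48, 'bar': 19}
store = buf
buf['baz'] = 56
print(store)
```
{'foo': 48, 'bar': 19, 'baz': 56}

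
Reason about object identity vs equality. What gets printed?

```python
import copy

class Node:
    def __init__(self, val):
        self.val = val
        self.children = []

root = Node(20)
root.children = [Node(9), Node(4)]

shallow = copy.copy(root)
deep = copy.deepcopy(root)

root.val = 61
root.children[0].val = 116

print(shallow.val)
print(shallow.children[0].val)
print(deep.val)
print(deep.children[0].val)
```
20
116
20
9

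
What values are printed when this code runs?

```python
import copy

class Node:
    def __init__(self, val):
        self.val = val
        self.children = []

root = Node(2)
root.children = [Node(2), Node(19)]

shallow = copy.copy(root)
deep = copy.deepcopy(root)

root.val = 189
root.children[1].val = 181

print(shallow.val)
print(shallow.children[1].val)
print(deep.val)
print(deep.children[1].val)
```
2
181
2
19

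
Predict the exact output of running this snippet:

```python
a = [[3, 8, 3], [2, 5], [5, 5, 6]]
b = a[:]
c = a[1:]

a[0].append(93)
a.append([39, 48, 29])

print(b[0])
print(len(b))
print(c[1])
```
[3, 8, 3, 93]
3
[5, 5, 6]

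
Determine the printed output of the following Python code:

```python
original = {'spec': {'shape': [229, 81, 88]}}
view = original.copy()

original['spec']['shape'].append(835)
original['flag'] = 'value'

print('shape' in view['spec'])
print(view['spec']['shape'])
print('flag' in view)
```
True
[229, 81, 88, 835]
False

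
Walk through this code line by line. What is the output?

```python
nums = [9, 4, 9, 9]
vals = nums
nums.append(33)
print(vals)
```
[9, 4, 9, 9, 33]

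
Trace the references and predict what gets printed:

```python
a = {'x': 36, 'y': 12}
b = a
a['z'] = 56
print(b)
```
{'x': 36, 'y': 12, 'z': 56}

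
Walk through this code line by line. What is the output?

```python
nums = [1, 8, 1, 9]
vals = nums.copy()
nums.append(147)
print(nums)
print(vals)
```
[1, 8, 1, 9, 147]
[1, 8, 1, 9]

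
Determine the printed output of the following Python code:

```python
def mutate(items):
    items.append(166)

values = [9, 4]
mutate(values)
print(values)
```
[9, 4, 166]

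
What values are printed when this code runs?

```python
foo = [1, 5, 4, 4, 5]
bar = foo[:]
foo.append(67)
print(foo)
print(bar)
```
[1, 5, 4, 4, 5, 67]
[1, 5, 4, 4, 5]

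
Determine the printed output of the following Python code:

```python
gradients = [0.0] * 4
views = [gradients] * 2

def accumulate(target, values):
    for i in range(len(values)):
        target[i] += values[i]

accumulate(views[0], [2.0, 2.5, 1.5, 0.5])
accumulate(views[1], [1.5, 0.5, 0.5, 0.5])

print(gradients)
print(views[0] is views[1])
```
[3.5, 3.0, 2.0, 1.0]
True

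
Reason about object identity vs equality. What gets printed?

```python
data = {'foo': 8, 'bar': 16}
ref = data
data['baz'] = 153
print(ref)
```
{'foo': 8, 'bar': 16, 'baz': 153}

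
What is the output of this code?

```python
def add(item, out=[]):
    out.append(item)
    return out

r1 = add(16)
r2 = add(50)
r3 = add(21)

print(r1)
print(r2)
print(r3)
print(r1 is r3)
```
[16, 50, 21]
[16, 50, 21]
[16, 50, 21]
True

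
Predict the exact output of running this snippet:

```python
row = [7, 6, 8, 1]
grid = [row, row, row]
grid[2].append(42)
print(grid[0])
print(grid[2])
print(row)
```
[7, 6, 8, 1, 42]
[7, 6, 8, 1, 42]
[7, 6, 8, 1, 42]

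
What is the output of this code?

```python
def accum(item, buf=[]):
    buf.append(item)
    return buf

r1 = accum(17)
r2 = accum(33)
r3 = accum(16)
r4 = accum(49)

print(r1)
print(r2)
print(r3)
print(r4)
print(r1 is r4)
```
[17, 33, 16, 49]
[17, 33, 16, 49]
[17, 33, 16, 49]
[17, 33, 16, 49]
True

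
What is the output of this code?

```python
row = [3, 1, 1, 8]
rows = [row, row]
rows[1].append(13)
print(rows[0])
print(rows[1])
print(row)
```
[3, 1, 1, 8, 13]
[3, 1, 1, 8, 13]
[3, 1, 1, 8, 13]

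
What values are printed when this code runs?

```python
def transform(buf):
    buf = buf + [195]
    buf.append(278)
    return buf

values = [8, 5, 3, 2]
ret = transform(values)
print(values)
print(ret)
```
[8, 5, 3, 2]
[8, 5, 3, 2, 195, 278]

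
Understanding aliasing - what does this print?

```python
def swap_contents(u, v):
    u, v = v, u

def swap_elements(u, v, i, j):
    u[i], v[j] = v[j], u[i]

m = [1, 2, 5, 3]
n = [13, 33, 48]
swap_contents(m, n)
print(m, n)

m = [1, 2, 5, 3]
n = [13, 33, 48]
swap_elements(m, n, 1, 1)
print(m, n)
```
[1, 2, 5, 3] [13, 33, 48]
[1, 33, 5, 3] [13, 2, 48]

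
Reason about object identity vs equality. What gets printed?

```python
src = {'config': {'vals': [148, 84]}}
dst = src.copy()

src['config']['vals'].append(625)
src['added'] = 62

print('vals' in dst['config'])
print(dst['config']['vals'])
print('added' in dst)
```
True
[148, 84, 625]
False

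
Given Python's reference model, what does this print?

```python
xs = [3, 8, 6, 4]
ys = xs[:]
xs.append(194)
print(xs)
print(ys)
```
[3, 8, 6, 4, 194]
[3, 8, 6, 4]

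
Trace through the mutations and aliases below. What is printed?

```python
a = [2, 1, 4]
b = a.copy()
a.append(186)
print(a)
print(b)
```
[2, 1, 4, 186]
[2, 1, 4]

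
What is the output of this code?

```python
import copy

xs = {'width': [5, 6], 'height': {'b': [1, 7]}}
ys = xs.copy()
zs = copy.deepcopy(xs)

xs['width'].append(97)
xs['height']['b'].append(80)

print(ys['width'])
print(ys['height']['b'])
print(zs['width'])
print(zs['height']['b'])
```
[5, 6, 97]
[1, 7, 80]
[5, 6]
[1, 7]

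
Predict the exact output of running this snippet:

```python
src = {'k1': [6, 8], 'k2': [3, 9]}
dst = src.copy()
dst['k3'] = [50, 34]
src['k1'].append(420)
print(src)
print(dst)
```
{'k1': [6, 8, 420], 'k2': [3, 9]}
{'k1': [6, 8, 420], 'k2': [3, 9], 'k3': [50, 34]}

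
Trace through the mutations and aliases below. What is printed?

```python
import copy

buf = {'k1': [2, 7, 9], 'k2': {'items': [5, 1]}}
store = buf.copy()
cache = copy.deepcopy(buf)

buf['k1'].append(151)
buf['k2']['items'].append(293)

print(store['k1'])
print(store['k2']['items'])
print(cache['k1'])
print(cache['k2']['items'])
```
[2, 7, 9, 151]
[5, 1, 293]
[2, 7, 9]
[5, 1]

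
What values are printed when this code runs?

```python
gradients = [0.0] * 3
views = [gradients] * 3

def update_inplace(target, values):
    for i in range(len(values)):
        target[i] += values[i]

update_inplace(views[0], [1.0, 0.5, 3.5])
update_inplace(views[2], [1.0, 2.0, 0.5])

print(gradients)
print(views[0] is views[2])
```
[2.0, 2.5, 4.0]
True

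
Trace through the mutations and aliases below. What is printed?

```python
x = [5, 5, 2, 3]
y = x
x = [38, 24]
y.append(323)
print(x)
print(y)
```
[38, 24]
[5, 5, 2, 3, 323]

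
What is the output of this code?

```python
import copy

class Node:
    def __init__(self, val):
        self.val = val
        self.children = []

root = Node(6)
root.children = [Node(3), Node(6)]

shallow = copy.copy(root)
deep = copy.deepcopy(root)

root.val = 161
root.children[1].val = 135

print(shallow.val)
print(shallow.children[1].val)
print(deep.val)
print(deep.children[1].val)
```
6
135
6
6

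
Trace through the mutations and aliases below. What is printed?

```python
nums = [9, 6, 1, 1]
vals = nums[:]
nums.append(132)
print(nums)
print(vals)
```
[9, 6, 1, 1, 132]
[9, 6, 1, 1]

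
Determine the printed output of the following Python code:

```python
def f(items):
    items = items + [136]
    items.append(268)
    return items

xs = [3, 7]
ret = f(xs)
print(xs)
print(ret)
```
[3, 7]
[3, 7, 136, 268]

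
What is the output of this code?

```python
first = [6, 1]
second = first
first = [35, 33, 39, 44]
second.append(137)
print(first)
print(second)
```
[35, 33, 39, 44]
[6, 1, 137]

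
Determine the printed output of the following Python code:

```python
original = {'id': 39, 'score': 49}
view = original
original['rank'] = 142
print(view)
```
{'id': 39, 'score': 49, 'rank': 142}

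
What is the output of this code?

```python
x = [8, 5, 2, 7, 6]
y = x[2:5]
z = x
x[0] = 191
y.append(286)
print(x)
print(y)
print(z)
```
[191, 5, 2, 7, 6]
[2, 7, 6, 286]
[191, 5, 2, 7, 6]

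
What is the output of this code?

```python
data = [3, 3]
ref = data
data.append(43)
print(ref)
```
[3, 3, 43]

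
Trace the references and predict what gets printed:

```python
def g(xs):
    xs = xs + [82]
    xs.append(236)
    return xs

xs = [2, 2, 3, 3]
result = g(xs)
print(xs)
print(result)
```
[2, 2, 3, 3]
[2, 2, 3, 3, 82, 236]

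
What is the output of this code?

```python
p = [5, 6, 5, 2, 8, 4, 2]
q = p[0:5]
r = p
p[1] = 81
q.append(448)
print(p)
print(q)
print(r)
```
[5, 81, 5, 2, 8, 4, 2]
[5, 6, 5, 2, 8, 448]
[5, 81, 5, 2, 8, 4, 2]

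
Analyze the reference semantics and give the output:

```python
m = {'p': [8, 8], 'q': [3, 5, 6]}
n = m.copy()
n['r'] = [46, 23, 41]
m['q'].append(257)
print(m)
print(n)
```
{'p': [8, 8], 'q': [3, 5, 6, 257]}
{'p': [8, 8], 'q': [3, 5, 6, 257], 'r': [46, 23, 41]}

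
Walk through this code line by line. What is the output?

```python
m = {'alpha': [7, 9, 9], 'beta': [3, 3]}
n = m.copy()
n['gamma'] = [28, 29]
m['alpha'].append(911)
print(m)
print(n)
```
{'alpha': [7, 9, 9, 911], 'beta': [3, 3]}
{'alpha': [7, 9, 9, 911], 'beta': [3, 3], 'gamma': [28, 29]}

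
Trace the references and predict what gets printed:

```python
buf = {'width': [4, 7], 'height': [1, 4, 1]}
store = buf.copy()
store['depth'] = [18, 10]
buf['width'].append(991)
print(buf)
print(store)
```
{'width': [4, 7, 991], 'height': [1, 4, 1]}
{'width': [4, 7, 991], 'height': [1, 4, 1], 'depth': [18, 10]}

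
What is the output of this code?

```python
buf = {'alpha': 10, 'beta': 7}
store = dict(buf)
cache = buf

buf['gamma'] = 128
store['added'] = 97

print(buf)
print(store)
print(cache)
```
{'alpha': 10, 'beta': 7, 'gamma': 128}
{'alpha': 10, 'beta': 7, 'added': 97}
{'alpha': 10, 'beta': 7, 'gamma': 128}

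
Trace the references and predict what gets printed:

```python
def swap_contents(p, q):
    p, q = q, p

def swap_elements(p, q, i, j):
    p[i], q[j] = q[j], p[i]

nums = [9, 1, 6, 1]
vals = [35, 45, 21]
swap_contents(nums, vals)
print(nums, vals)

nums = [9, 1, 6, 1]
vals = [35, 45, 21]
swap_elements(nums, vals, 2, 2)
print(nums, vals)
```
[9, 1, 6, 1] [35, 45, 21]
[9, 1, 21, 1] [35, 45, 6]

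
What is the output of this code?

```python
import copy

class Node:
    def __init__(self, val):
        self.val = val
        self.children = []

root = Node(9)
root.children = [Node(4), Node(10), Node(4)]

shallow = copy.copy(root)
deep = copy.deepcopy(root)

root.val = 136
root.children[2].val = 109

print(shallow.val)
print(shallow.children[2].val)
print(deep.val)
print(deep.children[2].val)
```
9
109
9
4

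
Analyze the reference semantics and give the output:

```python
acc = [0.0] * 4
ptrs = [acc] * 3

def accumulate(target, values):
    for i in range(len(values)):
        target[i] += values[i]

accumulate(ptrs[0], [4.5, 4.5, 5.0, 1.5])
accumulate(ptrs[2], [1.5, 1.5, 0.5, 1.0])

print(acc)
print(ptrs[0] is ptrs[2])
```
[6.0, 6.0, 5.5, 2.5]
True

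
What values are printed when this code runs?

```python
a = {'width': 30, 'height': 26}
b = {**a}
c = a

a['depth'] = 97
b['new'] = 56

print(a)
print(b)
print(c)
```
{'width': 30, 'height': 26, 'depth': 97}
{'width': 30, 'height': 26, 'new': 56}
{'width': 30, 'height': 26, 'depth': 97}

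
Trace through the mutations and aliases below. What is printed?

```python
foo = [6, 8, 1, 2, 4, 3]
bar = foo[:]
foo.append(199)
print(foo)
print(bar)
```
[6, 8, 1, 2, 4, 3, 199]
[6, 8, 1, 2, 4, 3]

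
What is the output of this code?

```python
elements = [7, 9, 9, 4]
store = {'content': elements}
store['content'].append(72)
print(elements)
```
[7, 9, 9, 4, 72]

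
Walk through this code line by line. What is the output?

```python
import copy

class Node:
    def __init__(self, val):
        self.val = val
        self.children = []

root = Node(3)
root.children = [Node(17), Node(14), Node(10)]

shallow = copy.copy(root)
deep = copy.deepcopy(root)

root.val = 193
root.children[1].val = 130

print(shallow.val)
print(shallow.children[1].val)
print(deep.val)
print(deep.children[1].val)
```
3
130
3
14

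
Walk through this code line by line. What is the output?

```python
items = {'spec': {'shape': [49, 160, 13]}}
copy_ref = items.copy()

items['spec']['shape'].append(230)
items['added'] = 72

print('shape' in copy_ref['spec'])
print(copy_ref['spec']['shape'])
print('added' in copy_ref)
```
True
[49, 160, 13, 230]
False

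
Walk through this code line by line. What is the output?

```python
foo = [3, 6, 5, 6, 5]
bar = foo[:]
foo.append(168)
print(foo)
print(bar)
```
[3, 6, 5, 6, 5, 168]
[3, 6, 5, 6, 5]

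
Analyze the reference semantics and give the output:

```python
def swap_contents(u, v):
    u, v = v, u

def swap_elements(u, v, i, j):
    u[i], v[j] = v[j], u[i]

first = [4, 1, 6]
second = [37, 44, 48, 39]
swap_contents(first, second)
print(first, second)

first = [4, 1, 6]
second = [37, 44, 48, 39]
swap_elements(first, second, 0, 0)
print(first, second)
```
[4, 1, 6] [37, 44, 48, 39]
[37, 1, 6] [4, 44, 48, 39]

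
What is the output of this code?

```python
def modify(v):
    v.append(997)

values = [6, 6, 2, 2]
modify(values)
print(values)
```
[6, 6, 2, 2, 997]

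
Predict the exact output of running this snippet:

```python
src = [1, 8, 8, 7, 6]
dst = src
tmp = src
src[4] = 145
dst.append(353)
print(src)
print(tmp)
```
[1, 8, 8, 7, 145, 353]
[1, 8, 8, 7, 145, 353]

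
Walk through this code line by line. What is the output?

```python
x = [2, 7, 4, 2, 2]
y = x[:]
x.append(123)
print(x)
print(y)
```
[2, 7, 4, 2, 2, 123]
[2, 7, 4, 2, 2]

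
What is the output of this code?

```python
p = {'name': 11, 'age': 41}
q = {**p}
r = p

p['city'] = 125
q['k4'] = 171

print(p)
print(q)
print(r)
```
{'name': 11, 'age': 41, 'city': 125}
{'name': 11, 'age': 41, 'k4': 171}
{'name': 11, 'age': 41, 'city': 125}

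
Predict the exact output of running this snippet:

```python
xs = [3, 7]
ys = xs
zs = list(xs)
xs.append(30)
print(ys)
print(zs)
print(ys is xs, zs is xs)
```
[3, 7, 30]
[3, 7]
True False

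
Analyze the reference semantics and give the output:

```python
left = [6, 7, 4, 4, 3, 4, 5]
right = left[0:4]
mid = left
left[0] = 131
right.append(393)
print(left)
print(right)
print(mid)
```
[131, 7, 4, 4, 3, 4, 5]
[6, 7, 4, 4, 393]
[131, 7, 4, 4, 3, 4, 5]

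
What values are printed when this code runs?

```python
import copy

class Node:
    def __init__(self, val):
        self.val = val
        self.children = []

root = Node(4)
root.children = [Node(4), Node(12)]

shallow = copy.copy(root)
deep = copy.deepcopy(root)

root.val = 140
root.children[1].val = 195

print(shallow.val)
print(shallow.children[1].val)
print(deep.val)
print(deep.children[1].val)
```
4
195
4
12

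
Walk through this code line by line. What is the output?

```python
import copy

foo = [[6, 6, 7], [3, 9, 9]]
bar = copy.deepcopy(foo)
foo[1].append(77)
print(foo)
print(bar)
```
[[6, 6, 7], [3, 9, 9, 77]]
[[6, 6, 7], [3, 9, 9]]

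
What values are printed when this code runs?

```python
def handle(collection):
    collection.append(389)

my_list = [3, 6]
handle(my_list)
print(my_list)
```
[3, 6, 389]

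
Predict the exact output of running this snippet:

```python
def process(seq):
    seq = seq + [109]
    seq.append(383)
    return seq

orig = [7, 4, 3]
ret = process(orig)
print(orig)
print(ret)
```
[7, 4, 3]
[7, 4, 3, 109, 383]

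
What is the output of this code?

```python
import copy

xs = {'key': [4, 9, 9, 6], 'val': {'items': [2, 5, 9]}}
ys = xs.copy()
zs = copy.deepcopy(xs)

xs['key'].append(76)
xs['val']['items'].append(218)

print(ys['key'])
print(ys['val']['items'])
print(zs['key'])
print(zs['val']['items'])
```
[4, 9, 9, 6, 76]
[2, 5, 9, 218]
[4, 9, 9, 6]
[2, 5, 9]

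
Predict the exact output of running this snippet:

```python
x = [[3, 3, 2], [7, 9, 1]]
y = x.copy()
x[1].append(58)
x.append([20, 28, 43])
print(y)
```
[[3, 3, 2], [7, 9, 1, 58]]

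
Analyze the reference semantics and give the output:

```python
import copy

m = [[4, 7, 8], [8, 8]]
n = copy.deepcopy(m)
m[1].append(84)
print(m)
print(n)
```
[[4, 7, 8], [8, 8, 84]]
[[4, 7, 8], [8, 8]]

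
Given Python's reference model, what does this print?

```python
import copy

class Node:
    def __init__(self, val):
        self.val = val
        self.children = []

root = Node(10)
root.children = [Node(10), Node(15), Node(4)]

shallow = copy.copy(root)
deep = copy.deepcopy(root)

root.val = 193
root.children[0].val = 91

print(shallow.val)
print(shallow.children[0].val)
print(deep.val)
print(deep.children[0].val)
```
10
91
10
10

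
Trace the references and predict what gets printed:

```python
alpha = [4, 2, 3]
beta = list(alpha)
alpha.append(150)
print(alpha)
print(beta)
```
[4, 2, 3, 150]
[4, 2, 3]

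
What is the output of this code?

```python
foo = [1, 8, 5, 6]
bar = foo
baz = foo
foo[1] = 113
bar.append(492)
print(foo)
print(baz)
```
[1, 113, 5, 6, 492]
[1, 113, 5, 6, 492]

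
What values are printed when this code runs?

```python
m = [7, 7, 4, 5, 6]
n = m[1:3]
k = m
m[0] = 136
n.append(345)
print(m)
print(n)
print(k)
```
[136, 7, 4, 5, 6]
[7, 4, 345]
[136, 7, 4, 5, 6]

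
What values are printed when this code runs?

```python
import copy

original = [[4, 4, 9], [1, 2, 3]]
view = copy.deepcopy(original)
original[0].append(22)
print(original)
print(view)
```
[[4, 4, 9, 22], [1, 2, 3]]
[[4, 4, 9], [1, 2, 3]]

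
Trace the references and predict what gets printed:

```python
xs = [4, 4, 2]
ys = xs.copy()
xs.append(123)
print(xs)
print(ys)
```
[4, 4, 2, 123]
[4, 4, 2]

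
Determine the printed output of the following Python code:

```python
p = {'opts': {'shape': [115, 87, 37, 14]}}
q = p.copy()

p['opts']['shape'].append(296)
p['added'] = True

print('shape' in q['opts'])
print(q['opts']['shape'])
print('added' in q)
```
True
[115, 87, 37, 14, 296]
False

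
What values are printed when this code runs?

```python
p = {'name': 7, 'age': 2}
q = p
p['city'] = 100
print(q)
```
{'name': 7, 'age': 2, 'city': 100}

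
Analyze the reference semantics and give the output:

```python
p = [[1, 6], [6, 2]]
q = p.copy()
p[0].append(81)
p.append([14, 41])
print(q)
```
[[1, 6, 81], [6, 2]]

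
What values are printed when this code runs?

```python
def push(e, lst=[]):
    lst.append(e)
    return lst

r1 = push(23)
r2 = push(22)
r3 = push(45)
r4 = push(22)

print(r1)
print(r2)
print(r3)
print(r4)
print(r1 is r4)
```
[23, 22, 45, 22]
[23, 22, 45, 22]
[23, 22, 45, 22]
[23, 22, 45, 22]
True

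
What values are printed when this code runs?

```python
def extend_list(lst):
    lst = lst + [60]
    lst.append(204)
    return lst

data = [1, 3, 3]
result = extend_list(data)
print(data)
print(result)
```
[1, 3, 3]
[1, 3, 3, 60, 204]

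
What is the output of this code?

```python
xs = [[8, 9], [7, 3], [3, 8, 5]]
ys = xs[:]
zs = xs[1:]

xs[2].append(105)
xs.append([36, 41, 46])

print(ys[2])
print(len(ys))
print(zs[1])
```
[3, 8, 5, 105]
3
[3, 8, 5, 105]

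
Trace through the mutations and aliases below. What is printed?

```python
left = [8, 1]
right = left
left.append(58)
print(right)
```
[8, 1, 58]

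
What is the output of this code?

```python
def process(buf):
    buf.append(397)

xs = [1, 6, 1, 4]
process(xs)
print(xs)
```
[1, 6, 1, 4, 397]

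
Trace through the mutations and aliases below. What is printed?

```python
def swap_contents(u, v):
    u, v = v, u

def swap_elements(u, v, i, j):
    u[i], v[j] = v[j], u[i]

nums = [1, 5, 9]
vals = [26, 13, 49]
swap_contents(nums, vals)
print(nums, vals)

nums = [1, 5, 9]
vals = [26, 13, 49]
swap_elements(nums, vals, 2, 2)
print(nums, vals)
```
[1, 5, 9] [26, 13, 49]
[1, 5, 49] [26, 13, 9]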